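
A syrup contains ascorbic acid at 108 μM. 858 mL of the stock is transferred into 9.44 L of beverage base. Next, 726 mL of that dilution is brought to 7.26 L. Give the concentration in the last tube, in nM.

Overall dilution factor = 12.00 × 10 = 120.
108 μM / 120 = 0.900 μM = 900 nM.

900 nM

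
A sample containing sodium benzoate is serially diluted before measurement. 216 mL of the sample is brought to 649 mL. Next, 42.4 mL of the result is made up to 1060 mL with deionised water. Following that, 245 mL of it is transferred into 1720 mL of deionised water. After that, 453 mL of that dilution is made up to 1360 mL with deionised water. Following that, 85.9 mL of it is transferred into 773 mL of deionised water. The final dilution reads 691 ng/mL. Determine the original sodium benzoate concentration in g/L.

Overall dilution factor = 3.005 × 25 × 8.020 × 3.002 × 9.999 = 1.81 × 10⁴.
Original = 691 ng/mL × 1.81 × 10⁴ = 1.25 × 10⁷ ng/mL = 12.5 g/L.

12.5 g/L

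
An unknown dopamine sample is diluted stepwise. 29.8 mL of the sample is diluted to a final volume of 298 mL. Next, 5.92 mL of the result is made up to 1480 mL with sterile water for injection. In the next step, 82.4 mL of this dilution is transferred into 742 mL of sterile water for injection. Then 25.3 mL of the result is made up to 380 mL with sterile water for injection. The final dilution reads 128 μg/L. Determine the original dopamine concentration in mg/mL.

48.1 mg/mL

Overall dilution factor = 10 × 250 × 10.00 × 15.02 = 3.76 × 10⁵.
Original = 128 μg/L × 3.76 × 10⁵ = 4.81 × 10⁷ μg/L = 48.1 mg/mL.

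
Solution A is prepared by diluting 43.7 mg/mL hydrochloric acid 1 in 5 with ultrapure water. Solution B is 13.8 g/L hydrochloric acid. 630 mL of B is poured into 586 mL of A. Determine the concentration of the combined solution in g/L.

11.4 g/L

C_A = 43.7 mg/mL / 5 = 8.74 mg/mL.
C_B = 13.8 g/L = 13.8 mg/mL.
C_mix = (C_A·V_A + C_B·V_B)/(V_A + V_B) = (8.74×586 + 13.8×630) / 1216 = 11.4 mg/mL = 11.4 g/L.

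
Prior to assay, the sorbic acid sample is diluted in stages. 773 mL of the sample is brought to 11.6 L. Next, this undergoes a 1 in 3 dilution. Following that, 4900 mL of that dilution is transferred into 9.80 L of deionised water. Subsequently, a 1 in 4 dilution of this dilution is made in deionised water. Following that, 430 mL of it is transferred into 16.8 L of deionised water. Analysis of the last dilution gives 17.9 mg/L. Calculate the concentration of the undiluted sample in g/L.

387 g/L

Overall dilution factor = 15.01 × 3 × 3 × 4 × 40.07 = 2.16 × 10⁴.
Original = 17.9 mg/L × 2.16 × 10⁴ = 3.87 × 10⁵ mg/L = 387 g/L.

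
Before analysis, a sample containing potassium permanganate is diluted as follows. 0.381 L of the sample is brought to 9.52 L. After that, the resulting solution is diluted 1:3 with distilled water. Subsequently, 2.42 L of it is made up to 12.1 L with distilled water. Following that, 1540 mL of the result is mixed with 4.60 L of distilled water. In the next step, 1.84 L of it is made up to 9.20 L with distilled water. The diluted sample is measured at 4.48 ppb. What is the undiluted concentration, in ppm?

Overall dilution factor = 24.99 × 3 × 5 × 3.987 × 5 = 7472.
Original = 4.48 ppb × 7472 = 3.35 × 10⁴ ppb = 33.5 ppm.

33.5 ppm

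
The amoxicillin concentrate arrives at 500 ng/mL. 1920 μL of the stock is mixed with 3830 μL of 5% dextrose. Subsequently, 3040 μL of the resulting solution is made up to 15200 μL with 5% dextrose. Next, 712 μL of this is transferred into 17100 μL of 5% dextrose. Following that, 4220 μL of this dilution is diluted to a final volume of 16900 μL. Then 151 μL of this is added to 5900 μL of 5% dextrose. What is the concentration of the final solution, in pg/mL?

8.32 pg/mL

Overall dilution factor = 2.995 × 5 × 25.02 × 4.005 × 40.07 = 6.01 × 10⁴.
500 ng/mL / 6.01 × 10⁴ = 8.32 × 10⁻³ ng/mL = 8.32 pg/mL.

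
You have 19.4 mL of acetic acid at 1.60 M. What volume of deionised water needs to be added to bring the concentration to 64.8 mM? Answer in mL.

460 mL

64.8 mM = 0.0648 M.
V₂ = C₁V₁/C₂ = 1.60 × 19.4 / 0.0648 = 479 mL.
Diluent to add = V₂ − V₁ = 479 − 19.4 = 460 mL.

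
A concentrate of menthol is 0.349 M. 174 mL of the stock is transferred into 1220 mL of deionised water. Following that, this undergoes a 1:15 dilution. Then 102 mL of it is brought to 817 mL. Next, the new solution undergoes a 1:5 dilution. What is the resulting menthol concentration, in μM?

Overall dilution factor = 8.011 × 15 × 8.010 × 5 = 4813.
0.349 M / 4813 = 7.25 × 10⁻⁵ M = 72.5 μM.

72.5 μM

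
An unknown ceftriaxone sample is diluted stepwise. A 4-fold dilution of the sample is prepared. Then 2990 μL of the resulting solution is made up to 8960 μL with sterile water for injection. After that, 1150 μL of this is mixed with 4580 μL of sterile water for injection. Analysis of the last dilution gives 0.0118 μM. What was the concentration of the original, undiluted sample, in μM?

0.705 μM

Overall dilution factor = 4 × 2.997 × 4.983 = 59.7.
Original = 0.0118 μM × 59.7 = 0.705 μM.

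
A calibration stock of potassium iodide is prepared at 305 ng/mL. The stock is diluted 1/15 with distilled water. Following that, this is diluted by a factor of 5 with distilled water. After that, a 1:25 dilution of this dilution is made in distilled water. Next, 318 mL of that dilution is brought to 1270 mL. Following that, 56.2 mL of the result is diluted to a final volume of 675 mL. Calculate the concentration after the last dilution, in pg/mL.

Overall dilution factor = 15 × 5 × 25 × 3.994 × 12.01 = 8.99 × 10⁴.
305 ng/mL / 8.99 × 10⁴ = 3.39 × 10⁻³ ng/mL = 3.39 pg/mL.

3.39 pg/mL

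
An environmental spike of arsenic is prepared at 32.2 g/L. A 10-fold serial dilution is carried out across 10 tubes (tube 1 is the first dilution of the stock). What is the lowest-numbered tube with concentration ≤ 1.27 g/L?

tube 2

Tube n has concentration 32.2 g/L / 10ⁿ.
Need 10ⁿ ≥ 32.2 g/L / 1.27 g/L = 25.4, so n ≥ 1.40.
First such tube: n = 2.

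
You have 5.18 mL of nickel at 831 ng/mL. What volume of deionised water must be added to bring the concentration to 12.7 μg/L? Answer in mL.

12.7 μg/L = 12.7 ng/mL.
V₂ = C₁V₁/C₂ = 831 × 5.18 / 12.7 = 339 mL.
Diluent to add = V₂ − V₁ = 339 − 5.18 = 334 mL.

334 mL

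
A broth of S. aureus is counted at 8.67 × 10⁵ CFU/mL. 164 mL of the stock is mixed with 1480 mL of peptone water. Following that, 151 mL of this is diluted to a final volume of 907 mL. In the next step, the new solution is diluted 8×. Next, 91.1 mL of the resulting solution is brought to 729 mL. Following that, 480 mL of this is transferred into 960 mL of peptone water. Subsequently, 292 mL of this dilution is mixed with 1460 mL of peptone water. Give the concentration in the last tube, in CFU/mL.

Overall dilution factor = 10.02 × 6.007 × 8 × 8.002 × 3 × 6 = 6.94 × 10⁴.
8.67 × 10⁵ CFU/mL / 6.94 × 10⁴ = 12.5 CFU/mL.

12.5 CFU/mL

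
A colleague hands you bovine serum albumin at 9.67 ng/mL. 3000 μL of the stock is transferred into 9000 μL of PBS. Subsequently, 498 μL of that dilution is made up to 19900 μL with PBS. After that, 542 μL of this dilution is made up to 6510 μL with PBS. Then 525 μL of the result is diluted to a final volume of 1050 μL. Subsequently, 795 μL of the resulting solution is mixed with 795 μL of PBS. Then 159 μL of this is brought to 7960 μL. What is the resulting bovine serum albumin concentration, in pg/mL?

Overall dilution factor = 4 × 39.96 × 12.01 × 2 × 2 × 50.06 = 3.84 × 10⁵.
9.67 ng/mL / 3.84 × 10⁵ = 2.52 × 10⁻⁵ ng/mL = 0.0252 pg/mL.

0.0252 pg/mL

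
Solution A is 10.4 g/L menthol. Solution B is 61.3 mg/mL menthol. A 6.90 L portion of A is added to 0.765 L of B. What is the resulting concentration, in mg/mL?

15.5 mg/mL

C_B = 61.3 mg/mL = 61.3 g/L.
C_mix = (C_A·V_A + C_B·V_B)/(V_A + V_B) = (10.4×6.90 + 61.3×0.765) / 7.665 = 15.5 g/L = 15.5 mg/mL.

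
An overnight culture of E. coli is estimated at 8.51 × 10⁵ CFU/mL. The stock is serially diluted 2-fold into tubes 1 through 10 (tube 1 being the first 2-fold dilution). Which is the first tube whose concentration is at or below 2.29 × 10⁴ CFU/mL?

Tube n has concentration 8.51 × 10⁵ CFU/mL / 2ⁿ.
Need 2ⁿ ≥ 8.51 × 10⁵ CFU/mL / 2.29 × 10⁴ CFU/mL = 37.2, so n ≥ 5.22.
First such tube: n = 6.

tube 6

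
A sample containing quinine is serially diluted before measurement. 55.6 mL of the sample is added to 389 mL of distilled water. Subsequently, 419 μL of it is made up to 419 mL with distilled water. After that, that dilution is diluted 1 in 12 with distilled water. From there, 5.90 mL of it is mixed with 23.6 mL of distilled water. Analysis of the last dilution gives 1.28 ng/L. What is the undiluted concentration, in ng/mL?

Overall dilution factor = 7.996 × 1000 × 12 × 5 = 4.80 × 10⁵.
Original = 1.28 ng/L × 4.80 × 10⁵ = 6.14 × 10⁵ ng/L = 614 ng/mL.

614 ng/mL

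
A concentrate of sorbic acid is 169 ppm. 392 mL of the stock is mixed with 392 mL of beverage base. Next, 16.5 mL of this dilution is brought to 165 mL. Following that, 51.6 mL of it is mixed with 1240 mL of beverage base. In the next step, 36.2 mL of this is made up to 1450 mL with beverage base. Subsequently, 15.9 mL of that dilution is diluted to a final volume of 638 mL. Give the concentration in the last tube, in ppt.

210 ppt

Overall dilution factor = 2 × 10 × 25.03 × 40.06 × 40.13 = 8.05 × 10⁵.
169 ppm / 8.05 × 10⁵ = 2.10 × 10⁻⁴ ppm = 210 ppt.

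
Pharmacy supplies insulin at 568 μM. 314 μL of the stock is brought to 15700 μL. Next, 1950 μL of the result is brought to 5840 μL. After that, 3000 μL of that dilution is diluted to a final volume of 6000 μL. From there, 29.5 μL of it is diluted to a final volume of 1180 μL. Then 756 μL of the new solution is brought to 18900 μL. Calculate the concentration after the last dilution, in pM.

Overall dilution factor = 50 × 2.995 × 2 × 40 × 25 = 2.99 × 10⁵.
568 μM / 2.99 × 10⁵ = 1.90 × 10⁻³ μM = 1900 pM.

1900 pM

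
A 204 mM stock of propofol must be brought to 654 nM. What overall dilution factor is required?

3.12 × 10⁵

Factor = C₀/C_target = 204 mM / 654 nM = 3.12 × 10⁵.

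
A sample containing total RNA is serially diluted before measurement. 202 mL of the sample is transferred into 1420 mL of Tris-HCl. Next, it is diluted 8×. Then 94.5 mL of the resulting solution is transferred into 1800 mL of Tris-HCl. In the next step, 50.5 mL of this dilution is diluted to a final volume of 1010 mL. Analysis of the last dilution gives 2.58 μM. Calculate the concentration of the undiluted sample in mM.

Overall dilution factor = 8.030 × 8 × 20.05 × 20 = 2.58 × 10⁴.
Original = 2.58 μM × 2.58 × 10⁴ = 6.65 × 10⁴ μM = 66.5 mM.

66.5 mM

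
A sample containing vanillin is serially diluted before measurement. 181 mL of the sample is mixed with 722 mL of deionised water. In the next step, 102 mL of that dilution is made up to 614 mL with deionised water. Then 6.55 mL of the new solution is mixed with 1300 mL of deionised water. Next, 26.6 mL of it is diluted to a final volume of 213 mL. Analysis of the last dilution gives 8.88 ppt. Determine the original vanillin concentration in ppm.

0.426 ppm

Overall dilution factor = 4.989 × 6.020 × 199.5 × 8.008 = 4.80 × 10⁴.
Original = 8.88 ppt × 4.80 × 10⁴ = 4.26 × 10⁵ ppt = 0.426 ppm.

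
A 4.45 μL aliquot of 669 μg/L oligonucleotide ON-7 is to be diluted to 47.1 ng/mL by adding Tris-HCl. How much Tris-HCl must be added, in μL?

47.1 ng/mL = 47.1 μg/L.
V₂ = C₁V₁/C₂ = 669 × 4.45 / 47.1 = 63.2 μL.
Diluent to add = V₂ − V₁ = 63.2 − 4.45 = 58.8 μL.

58.8 μL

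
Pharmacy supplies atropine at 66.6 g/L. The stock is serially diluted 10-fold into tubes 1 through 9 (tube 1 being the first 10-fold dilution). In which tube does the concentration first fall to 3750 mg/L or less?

Tube n has concentration 66.6 g/L / 10ⁿ.
Need 10ⁿ ≥ 66.6 g/L / 3750 mg/L = 17.8, so n ≥ 1.25.
First such tube: n = 2.

tube 2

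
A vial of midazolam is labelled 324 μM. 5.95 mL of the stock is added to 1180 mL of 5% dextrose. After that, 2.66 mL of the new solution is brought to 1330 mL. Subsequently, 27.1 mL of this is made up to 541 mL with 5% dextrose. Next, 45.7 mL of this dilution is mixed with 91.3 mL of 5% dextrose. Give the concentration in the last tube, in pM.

54.3 pM

Overall dilution factor = 199.3 × 500 × 19.96 × 2.998 = 5.96 × 10⁶.
324 μM / 5.96 × 10⁶ = 5.43 × 10⁻⁵ μM = 54.3 pM.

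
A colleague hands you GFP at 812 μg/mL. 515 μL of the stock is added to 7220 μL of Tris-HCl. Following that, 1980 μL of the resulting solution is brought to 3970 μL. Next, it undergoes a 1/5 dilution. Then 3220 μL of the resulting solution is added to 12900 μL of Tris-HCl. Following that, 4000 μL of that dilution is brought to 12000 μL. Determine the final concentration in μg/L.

359 μg/L

Overall dilution factor = 15.02 × 2.005 × 5 × 5.006 × 3 = 2261.
812 μg/mL / 2261 = 0.359 μg/mL = 359 μg/L.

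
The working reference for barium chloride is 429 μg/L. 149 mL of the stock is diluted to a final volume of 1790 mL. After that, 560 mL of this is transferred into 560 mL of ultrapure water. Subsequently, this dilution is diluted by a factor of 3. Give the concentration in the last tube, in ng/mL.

5.95 ng/mL

Overall dilution factor = 12.01 × 2 × 3 = 72.1.
429 μg/L / 72.1 = 5.95 μg/L = 5.95 ng/mL.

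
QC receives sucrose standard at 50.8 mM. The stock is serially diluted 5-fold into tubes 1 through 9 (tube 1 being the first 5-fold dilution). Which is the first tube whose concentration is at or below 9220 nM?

Tube n has concentration 50.8 mM / 5ⁿ.
Need 5ⁿ ≥ 50.8 mM / 9220 nM = 5510, so n ≥ 5.35.
First such tube: n = 6.

tube 6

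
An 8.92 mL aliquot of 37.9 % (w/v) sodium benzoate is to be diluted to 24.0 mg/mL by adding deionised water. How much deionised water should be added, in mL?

132 mL

24.0 mg/mL = 2.40 % (w/v).
V₂ = C₁V₁/C₂ = 37.9 × 8.92 / 2.40 = 141 mL.
Diluent to add = V₂ − V₁ = 141 − 8.92 = 132 mL.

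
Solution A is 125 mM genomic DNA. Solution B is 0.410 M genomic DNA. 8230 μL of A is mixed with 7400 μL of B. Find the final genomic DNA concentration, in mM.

C_B = 0.410 M = 410 mM.
C_mix = (C_A·V_A + C_B·V_B)/(V_A + V_B) = (125×8230 + 410×7400) / 15630 = 260 mM.

260 mM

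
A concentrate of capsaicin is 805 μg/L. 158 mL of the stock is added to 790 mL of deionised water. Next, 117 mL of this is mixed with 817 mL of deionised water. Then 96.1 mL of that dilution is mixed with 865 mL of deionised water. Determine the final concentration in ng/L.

Overall dilution factor = 6 × 7.983 × 10.00 = 479.
805 μg/L / 479 = 1.68 μg/L = 1680 ng/L.

1680 ng/L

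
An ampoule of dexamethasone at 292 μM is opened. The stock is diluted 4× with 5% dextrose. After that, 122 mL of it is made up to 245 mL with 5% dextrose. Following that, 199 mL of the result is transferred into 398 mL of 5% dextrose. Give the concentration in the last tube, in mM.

Overall dilution factor = 4 × 2.008 × 3 = 24.1.
292 μM / 24.1 = 12.1 μM = 0.0121 mM.

0.0121 mM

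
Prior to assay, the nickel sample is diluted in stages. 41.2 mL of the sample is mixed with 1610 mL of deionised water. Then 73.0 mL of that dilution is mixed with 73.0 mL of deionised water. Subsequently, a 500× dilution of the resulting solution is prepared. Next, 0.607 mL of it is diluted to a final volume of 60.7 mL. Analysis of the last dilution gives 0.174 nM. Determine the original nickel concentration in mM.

0.697 mM

Overall dilution factor = 40.08 × 2 × 500 × 100 = 4.01 × 10⁶.
Original = 0.174 nM × 4.01 × 10⁶ = 6.97 × 10⁵ nM = 0.697 mM.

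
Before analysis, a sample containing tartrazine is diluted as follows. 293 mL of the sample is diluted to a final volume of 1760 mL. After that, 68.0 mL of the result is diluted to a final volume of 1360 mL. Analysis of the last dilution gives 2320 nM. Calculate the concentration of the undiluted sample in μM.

279 μM

Overall dilution factor = 6.007 × 20 = 120.
Original = 2320 nM × 120 = 2.79 × 10⁵ nM = 279 μM.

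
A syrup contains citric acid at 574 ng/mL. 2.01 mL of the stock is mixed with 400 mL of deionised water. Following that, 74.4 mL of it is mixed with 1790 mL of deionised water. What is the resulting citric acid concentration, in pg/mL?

Overall dilution factor = 200.0 × 25.06 = 5012.
574 ng/mL / 5012 = 0.115 ng/mL = 115 pg/mL.

115 pg/mL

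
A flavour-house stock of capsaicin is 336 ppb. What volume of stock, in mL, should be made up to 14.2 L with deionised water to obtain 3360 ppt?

3360 ppt = 3.36 ppb.
V₁ = C₂V₂/C₁ = 3.36 × 14.2 / 336 = 0.142 L = 142 mL.

142 mL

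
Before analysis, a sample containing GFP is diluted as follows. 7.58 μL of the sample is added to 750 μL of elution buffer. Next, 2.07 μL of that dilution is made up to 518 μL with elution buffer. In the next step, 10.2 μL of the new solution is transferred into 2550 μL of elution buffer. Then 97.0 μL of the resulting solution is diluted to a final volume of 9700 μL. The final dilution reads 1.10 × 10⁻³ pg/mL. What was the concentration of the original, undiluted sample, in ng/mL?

691 ng/mL

Overall dilution factor = 99.94 × 250.2 × 251 × 100 = 6.28 × 10⁸.
Original = 1.10 × 10⁻³ pg/mL × 6.28 × 10⁸ = 6.91 × 10⁵ pg/mL = 691 ng/mL.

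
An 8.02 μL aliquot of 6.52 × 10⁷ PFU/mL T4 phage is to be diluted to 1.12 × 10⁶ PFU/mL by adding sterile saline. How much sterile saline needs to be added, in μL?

V₂ = C₁V₁/C₂ = 6.52 × 10⁷ × 8.02 / 1.12 × 10⁶ = 467 μL.
Diluent to add = V₂ − V₁ = 467 − 8.02 = 459 μL.

459 μL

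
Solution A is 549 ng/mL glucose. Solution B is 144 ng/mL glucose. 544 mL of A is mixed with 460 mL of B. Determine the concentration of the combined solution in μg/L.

363 μg/L

C_mix = (C_A·V_A + C_B·V_B)/(V_A + V_B) = (549×544 + 144×460) / 1004 = 363 ng/mL = 363 μg/L.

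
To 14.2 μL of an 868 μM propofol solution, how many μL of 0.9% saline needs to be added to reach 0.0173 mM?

698 μL

0.0173 mM = 17.3 μM.
V₂ = C₁V₁/C₂ = 868 × 14.2 / 17.3 = 712 μL.
Diluent to add = V₂ − V₁ = 712 − 14.2 = 698 μL.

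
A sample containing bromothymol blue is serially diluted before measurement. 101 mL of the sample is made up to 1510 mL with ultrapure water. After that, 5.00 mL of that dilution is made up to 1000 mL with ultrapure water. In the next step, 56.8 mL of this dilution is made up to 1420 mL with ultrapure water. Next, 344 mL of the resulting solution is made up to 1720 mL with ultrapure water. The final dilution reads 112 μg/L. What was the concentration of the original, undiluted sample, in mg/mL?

Overall dilution factor = 14.95 × 200 × 25 × 5 = 3.74 × 10⁵.
Original = 112 μg/L × 3.74 × 10⁵ = 4.19 × 10⁷ μg/L = 41.9 mg/mL.

41.9 mg/mL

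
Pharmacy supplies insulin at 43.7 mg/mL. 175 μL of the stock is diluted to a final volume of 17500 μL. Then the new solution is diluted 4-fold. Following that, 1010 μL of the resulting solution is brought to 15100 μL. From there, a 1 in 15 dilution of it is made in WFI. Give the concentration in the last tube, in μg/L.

487 μg/L

Overall dilution factor = 100 × 4 × 14.95 × 15 = 8.97 × 10⁴.
43.7 mg/mL / 8.97 × 10⁴ = 4.87 × 10⁻⁴ mg/mL = 487 μg/L.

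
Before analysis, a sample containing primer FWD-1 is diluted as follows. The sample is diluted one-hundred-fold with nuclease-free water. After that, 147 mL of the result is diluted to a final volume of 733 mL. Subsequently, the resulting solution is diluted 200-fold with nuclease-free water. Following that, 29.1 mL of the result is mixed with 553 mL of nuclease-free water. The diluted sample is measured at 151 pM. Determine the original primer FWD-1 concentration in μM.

301 μM

Overall dilution factor = 100 × 4.986 × 200 × 20.00 = 1.99 × 10⁶.
Original = 151 pM × 1.99 × 10⁶ = 3.01 × 10⁸ pM = 301 μM.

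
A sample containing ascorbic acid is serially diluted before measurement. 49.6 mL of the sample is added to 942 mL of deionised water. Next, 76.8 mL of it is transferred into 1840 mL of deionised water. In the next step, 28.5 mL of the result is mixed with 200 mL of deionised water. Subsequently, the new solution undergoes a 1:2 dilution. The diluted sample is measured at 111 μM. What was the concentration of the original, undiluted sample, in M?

Overall dilution factor = 19.99 × 24.96 × 8.018 × 2 = 8001.
Original = 111 μM × 8001 = 8.88 × 10⁵ μM = 0.888 M.

0.888 M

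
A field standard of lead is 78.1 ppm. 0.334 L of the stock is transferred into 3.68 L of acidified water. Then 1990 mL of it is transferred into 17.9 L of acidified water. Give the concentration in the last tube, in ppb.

650 ppb

Overall dilution factor = 12.02 × 9.995 = 120.
78.1 ppm / 120 = 0.650 ppm = 650 ppb.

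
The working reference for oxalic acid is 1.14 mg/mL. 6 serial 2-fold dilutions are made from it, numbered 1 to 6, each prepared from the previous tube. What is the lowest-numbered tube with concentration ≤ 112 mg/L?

Tube n has concentration 1.14 mg/mL / 2ⁿ.
Need 2ⁿ ≥ 1.14 mg/mL / 112 mg/L = 10.2, so n ≥ 3.35.
First such tube: n = 4.

tube 4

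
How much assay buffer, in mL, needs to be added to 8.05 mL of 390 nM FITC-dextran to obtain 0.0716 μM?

35.8 mL

0.0716 μM = 71.6 nM.
V₂ = C₁V₁/C₂ = 390 × 8.05 / 71.6 = 43.8 mL.
Diluent to add = V₂ − V₁ = 43.8 − 8.05 = 35.8 mL.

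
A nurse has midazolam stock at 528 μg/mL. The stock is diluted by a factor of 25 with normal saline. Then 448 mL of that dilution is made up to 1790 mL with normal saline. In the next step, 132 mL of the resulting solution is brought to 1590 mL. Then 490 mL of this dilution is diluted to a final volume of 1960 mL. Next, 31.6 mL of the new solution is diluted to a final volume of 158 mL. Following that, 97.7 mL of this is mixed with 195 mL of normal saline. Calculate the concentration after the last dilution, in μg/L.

7.32 μg/L

Overall dilution factor = 25 × 3.996 × 12.05 × 4 × 5 × 2.996 = 7.21 × 10⁴.
528 μg/mL / 7.21 × 10⁴ = 7.32 × 10⁻³ μg/mL = 7.32 μg/L.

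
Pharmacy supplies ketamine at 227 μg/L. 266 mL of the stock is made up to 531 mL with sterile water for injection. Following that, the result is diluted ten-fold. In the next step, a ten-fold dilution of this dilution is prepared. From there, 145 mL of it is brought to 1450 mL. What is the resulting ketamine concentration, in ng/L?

Overall dilution factor = 1.996 × 10 × 10 × 10 = 1996.
227 μg/L / 1996 = 0.114 μg/L = 114 ng/L.

114 ng/L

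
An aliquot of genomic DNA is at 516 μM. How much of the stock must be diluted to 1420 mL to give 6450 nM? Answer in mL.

6450 nM = 6.45 μM.
V₁ = C₂V₂/C₁ = 6.45 × 1420 / 516 = 17.8 mL.

17.8 mL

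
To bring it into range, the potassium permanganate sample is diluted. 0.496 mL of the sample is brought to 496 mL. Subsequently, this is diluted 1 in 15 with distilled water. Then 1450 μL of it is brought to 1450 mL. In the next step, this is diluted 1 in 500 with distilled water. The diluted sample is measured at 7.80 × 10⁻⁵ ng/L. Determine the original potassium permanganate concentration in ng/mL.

585 ng/mL

Overall dilution factor = 1000 × 15 × 1000 × 500 = 7.50 × 10⁹.
Original = 7.80 × 10⁻⁵ ng/L × 7.50 × 10⁹ = 5.85 × 10⁵ ng/L = 585 ng/mL.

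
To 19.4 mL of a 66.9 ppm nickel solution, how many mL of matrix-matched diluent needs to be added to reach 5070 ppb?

5070 ppb = 5.07 ppm.
V₂ = C₁V₁/C₂ = 66.9 × 19.4 / 5.07 = 256 mL.
Diluent to add = V₂ − V₁ = 256 − 19.4 = 237 mL.

237 mL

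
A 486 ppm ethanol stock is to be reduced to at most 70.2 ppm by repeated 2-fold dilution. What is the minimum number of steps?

Need 2ⁿ ≥ 6.92, so n ≥ log(6.92)/log(2) = 2.79.
Minimum whole steps: n = 3.

3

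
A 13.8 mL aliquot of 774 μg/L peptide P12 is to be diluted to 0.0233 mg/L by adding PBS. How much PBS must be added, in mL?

445 mL

0.0233 mg/L = 23.3 μg/L.
V₂ = C₁V₁/C₂ = 774 × 13.8 / 23.3 = 458 mL.
Diluent to add = V₂ − V₁ = 458 − 13.8 = 445 mL.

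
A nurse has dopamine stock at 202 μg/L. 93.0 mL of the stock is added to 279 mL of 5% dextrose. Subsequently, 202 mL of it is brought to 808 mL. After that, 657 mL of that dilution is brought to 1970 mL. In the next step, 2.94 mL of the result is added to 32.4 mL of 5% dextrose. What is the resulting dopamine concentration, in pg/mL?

350 pg/mL

Overall dilution factor = 4 × 4 × 2.998 × 12.02 = 577.
202 μg/L / 577 = 0.350 μg/L = 350 pg/mL.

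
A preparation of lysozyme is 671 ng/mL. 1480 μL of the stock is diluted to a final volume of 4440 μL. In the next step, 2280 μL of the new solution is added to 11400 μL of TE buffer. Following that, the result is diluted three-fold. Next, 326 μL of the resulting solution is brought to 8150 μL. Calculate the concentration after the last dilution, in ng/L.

Overall dilution factor = 3 × 6 × 3 × 25 = 1350.
671 ng/mL / 1350 = 0.497 ng/mL = 497 ng/L.

497 ng/L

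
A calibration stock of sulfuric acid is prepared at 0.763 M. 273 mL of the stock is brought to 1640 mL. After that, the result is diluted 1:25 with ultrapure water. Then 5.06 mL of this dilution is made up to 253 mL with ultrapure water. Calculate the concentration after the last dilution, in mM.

0.102 mM

Overall dilution factor = 6.007 × 25 × 50 = 7509.
0.763 M / 7509 = 1.02 × 10⁻⁴ M = 0.102 mM.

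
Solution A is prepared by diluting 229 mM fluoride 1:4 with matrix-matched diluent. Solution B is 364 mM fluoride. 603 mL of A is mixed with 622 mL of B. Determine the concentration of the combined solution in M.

0.213 M

C_A = 229 mM / 4 = 57.2 mM.
C_mix = (C_A·V_A + C_B·V_B)/(V_A + V_B) = (57.2×603 + 364×622) / 1225 = 213 mM = 0.213 M.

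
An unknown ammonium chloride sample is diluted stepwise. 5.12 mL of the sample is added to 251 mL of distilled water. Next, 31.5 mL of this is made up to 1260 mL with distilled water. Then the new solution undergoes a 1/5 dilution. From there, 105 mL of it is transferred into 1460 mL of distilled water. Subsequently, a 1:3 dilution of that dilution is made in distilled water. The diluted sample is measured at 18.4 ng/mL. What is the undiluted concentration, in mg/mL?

8.23 mg/mL

Overall dilution factor = 50.02 × 40 × 5 × 14.90 × 3 = 4.47 × 10⁵.
Original = 18.4 ng/mL × 4.47 × 10⁵ = 8.23 × 10⁶ ng/mL = 8.23 mg/mL.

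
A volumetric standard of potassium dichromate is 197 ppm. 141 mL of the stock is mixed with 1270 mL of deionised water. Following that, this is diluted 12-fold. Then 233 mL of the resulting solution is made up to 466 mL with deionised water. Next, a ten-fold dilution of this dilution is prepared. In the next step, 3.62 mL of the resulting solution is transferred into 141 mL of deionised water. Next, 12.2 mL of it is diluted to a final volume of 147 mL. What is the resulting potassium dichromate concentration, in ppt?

Overall dilution factor = 10.01 × 12 × 2 × 10 × 39.95 × 12.05 = 1.16 × 10⁶.
197 ppm / 1.16 × 10⁶ = 1.70 × 10⁻⁴ ppm = 170 ppt.

170 ppt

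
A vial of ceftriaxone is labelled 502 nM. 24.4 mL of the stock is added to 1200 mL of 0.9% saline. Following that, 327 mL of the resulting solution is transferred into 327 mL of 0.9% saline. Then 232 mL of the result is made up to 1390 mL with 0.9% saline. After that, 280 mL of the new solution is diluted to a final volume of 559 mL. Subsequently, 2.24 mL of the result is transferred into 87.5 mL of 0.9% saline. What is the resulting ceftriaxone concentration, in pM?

10.4 pM

Overall dilution factor = 50.18 × 2 × 5.991 × 1.996 × 40.06 = 4.81 × 10⁴.
502 nM / 4.81 × 10⁴ = 0.0104 nM = 10.4 pM.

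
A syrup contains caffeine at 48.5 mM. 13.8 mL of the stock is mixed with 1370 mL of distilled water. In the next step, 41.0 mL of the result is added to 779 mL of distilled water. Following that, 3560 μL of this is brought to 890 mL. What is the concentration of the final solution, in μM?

0.0967 μM

Overall dilution factor = 100.3 × 20 × 250 = 5.01 × 10⁵.
48.5 mM / 5.01 × 10⁵ = 9.67 × 10⁻⁵ mM = 0.0967 μM.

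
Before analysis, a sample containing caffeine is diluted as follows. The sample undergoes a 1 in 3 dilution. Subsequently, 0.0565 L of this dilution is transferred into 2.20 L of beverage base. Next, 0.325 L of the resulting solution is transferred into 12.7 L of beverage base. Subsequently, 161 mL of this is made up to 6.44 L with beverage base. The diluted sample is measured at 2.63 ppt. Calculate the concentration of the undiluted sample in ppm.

0.505 ppm

Overall dilution factor = 3 × 39.94 × 40.08 × 40 = 1.92 × 10⁵.
Original = 2.63 ppt × 1.92 × 10⁵ = 5.05 × 10⁵ ppt = 0.505 ppm.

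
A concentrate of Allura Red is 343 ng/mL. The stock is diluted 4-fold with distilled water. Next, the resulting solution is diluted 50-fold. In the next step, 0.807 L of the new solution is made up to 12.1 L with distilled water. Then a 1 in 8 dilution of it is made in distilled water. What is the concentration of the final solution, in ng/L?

Overall dilution factor = 4 × 50 × 14.99 × 8 = 2.40 × 10⁴.
343 ng/mL / 2.40 × 10⁴ = 0.0143 ng/mL = 14.3 ng/L.

14.3 ng/L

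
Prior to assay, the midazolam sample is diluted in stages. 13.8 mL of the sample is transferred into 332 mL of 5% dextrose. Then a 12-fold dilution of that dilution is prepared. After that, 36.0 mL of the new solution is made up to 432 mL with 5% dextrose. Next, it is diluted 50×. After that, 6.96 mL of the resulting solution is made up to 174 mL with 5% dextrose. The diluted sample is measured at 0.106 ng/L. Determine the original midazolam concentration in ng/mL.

478 ng/mL

Overall dilution factor = 25.06 × 12 × 12 × 50 × 25 = 4.51 × 10⁶.
Original = 0.106 ng/L × 4.51 × 10⁶ = 4.78 × 10⁵ ng/L = 478 ng/mL.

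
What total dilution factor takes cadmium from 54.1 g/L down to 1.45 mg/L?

3.73 × 10⁴

Factor = C₀/C_target = 54.1 g/L / 1.45 mg/L = 3.73 × 10⁴.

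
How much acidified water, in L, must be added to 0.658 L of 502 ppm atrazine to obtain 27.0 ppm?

11.6 L

V₂ = C₁V₁/C₂ = 502 × 0.658 / 27.0 = 12.2 L.
Diluent to add = V₂ − V₁ = 12.2 − 0.658 = 11.6 L.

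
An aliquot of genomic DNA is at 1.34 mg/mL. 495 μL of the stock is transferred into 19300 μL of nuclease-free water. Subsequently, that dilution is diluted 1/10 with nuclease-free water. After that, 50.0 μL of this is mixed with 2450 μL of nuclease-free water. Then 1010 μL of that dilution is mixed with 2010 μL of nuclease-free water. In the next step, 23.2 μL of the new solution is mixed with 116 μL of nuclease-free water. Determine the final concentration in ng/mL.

3.74 ng/mL

Overall dilution factor = 39.99 × 10 × 50 × 2.990 × 6 = 3.59 × 10⁵.
1.34 mg/mL / 3.59 × 10⁵ = 3.74 × 10⁻⁶ mg/mL = 3.74 ng/mL.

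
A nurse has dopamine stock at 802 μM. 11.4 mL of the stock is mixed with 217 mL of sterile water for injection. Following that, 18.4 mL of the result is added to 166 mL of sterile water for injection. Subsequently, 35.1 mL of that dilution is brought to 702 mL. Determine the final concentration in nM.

200 nM

Overall dilution factor = 20.04 × 10.02 × 20 = 4016.
802 μM / 4016 = 0.200 μM = 200 nM.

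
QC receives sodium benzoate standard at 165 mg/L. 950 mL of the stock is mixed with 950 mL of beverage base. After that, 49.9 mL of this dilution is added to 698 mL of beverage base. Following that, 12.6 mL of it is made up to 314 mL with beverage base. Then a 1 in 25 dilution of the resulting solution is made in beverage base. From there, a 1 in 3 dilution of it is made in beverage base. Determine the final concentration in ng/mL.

Overall dilution factor = 2 × 14.99 × 24.92 × 25 × 3 = 5.60 × 10⁴.
165 mg/L / 5.60 × 10⁴ = 2.95 × 10⁻³ mg/L = 2.95 ng/mL.

2.95 ng/mL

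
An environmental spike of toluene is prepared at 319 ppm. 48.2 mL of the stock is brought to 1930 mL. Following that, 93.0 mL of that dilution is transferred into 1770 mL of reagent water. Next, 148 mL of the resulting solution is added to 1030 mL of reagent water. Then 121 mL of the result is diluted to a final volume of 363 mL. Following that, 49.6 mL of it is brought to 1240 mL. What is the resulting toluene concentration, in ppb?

Overall dilution factor = 40.04 × 20.03 × 7.959 × 3 × 25 = 4.79 × 10⁵.
319 ppm / 4.79 × 10⁵ = 6.66 × 10⁻⁴ ppm = 0.666 ppb.

0.666 ppb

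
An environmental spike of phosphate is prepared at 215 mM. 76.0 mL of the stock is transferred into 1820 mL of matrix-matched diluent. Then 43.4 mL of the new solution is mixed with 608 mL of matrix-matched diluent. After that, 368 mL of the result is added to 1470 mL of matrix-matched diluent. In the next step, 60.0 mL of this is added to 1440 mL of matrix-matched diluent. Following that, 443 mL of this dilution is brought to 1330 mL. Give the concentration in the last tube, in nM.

Overall dilution factor = 24.95 × 15.01 × 4.995 × 25 × 3.002 = 1.40 × 10⁵.
215 mM / 1.40 × 10⁵ = 1.53 × 10⁻³ mM = 1530 nM.

1530 nM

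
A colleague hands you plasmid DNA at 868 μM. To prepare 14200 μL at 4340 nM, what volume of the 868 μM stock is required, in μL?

71.0 μL

4340 nM = 4.34 μM.
V₁ = C₂V₂/C₁ = 4.34 × 14200 / 868 = 71.0 μL.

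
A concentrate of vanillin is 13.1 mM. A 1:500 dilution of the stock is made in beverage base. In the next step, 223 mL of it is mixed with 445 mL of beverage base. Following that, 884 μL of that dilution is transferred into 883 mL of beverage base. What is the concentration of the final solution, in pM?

Overall dilution factor = 500 × 2.996 × 999.9 = 1.50 × 10⁶.
13.1 mM / 1.50 × 10⁶ = 8.75 × 10⁻⁶ mM = 8750 pM.

8750 pM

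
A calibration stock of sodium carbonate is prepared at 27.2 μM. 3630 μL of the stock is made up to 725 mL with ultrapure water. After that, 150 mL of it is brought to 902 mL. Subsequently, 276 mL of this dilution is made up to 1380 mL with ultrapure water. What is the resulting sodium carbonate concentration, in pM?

Overall dilution factor = 199.7 × 6.013 × 5 = 6005.
27.2 μM / 6005 = 4.53 × 10⁻³ μM = 4530 pM.

4530 pM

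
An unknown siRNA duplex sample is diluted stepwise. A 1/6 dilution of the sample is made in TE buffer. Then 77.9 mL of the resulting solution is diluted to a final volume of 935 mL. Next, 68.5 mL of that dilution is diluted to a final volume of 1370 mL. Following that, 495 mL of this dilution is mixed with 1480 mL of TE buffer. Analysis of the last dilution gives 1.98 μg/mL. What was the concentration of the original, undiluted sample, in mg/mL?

Overall dilution factor = 6 × 12.00 × 20 × 3.990 = 5747.
Original = 1.98 μg/mL × 5747 = 1.14 × 10⁴ μg/mL = 11.4 mg/mL.

11.4 mg/mL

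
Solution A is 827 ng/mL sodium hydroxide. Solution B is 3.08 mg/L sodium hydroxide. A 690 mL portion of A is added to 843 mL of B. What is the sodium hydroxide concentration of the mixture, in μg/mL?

C_B = 3.08 mg/L = 3080 ng/mL.
C_mix = (C_A·V_A + C_B·V_B)/(V_A + V_B) = (827×690 + 3080×843) / 1533 = 2066 ng/mL = 2.07 μg/mL.

2.07 μg/mL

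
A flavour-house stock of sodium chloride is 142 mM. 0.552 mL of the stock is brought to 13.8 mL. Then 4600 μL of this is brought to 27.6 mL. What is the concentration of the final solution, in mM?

0.947 mM

Overall dilution factor = 25 × 6 = 150.
142 mM / 150 = 0.947 mM.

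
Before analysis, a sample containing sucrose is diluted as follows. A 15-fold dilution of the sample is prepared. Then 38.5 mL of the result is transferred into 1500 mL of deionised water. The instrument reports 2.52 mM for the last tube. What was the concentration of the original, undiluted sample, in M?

1.51 M

Overall dilution factor = 15 × 39.96 = 599.
Original = 2.52 mM × 599 = 1511 mM = 1.51 M.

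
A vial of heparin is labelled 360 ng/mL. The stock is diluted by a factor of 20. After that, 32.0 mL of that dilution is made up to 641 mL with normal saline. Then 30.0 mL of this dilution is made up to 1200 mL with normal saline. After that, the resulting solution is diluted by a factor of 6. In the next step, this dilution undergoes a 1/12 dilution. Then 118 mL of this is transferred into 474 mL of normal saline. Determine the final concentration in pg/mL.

Overall dilution factor = 20 × 20.03 × 40 × 6 × 12 × 5.017 = 5.79 × 10⁶.
360 ng/mL / 5.79 × 10⁶ = 6.22 × 10⁻⁵ ng/mL = 0.0622 pg/mL.

0.0622 pg/mL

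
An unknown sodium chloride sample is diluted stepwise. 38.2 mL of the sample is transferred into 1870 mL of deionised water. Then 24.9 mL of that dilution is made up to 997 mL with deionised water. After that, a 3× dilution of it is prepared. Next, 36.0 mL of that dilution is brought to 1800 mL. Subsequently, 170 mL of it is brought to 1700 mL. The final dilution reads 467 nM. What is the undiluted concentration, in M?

1.40 M

Overall dilution factor = 49.95 × 40.04 × 3 × 50 × 10 = 3.00 × 10⁶.
Original = 467 nM × 3.00 × 10⁶ = 1.40 × 10⁹ nM = 1.40 M.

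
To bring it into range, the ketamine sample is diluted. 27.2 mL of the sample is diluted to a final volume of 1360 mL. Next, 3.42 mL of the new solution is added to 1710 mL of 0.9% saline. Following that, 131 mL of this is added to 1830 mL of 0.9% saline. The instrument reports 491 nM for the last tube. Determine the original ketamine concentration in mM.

Overall dilution factor = 50 × 501 × 14.97 = 3.75 × 10⁵.
Original = 491 nM × 3.75 × 10⁵ = 1.84 × 10⁸ nM = 184 mM.

184 mM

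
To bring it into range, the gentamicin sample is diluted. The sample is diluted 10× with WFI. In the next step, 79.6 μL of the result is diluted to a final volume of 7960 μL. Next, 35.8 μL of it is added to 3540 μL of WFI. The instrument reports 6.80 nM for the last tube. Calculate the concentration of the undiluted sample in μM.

679 μM

Overall dilution factor = 10 × 100 × 99.88 = 9.99 × 10⁴.
Original = 6.80 nM × 9.99 × 10⁴ = 6.79 × 10⁵ nM = 679 μM.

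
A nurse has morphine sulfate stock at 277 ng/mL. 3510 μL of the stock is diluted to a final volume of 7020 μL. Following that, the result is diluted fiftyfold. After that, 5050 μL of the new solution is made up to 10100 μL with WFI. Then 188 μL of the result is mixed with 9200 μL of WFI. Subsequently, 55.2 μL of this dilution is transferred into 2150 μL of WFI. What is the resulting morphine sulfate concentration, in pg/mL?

0.694 pg/mL

Overall dilution factor = 2 × 50 × 2 × 49.94 × 39.95 = 3.99 × 10⁵.
277 ng/mL / 3.99 × 10⁵ = 6.94 × 10⁻⁴ ng/mL = 0.694 pg/mL.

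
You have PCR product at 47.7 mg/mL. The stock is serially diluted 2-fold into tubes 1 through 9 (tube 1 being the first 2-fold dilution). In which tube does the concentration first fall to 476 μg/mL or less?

tube 7

Tube n has concentration 47.7 mg/mL / 2ⁿ.
Need 2ⁿ ≥ 47.7 mg/mL / 476 μg/mL = 100, so n ≥ 6.65.
First such tube: n = 7.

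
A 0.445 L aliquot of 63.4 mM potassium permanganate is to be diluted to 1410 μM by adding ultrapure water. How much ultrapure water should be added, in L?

1410 μM = 1.41 mM.
V₂ = C₁V₁/C₂ = 63.4 × 0.445 / 1.41 = 20.0 L.
Diluent to add = V₂ − V₁ = 20.0 − 0.445 = 19.6 L.

19.6 L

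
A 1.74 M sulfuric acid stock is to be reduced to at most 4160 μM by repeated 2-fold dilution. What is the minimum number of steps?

9

Need 2ⁿ ≥ 418, so n ≥ log(418)/log(2) = 8.71.
Minimum whole steps: n = 9.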